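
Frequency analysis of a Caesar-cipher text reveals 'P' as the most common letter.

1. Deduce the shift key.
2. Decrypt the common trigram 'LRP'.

Step 1: In English, 'E' is the most frequent letter (12.7%).
Step 2: The most frequent ciphertext letter is 'P' (position 15).
Step 3: Shift = (15 - 4) mod 26 = 11.
Step 4: Decrypt 'LRP' by shifting back 11:
  L -> A
  R -> G
  P -> E
Step 5: 'LRP' decrypts to 'AGE'.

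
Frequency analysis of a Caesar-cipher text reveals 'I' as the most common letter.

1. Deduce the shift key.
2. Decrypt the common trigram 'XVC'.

Step 1: In English, 'E' is the most frequent letter (12.7%).
Step 2: The most frequent ciphertext letter is 'I' (position 8).
Step 3: Shift = (8 - 4) mod 26 = 4.
Step 4: Decrypt 'XVC' by shifting back 4:
  X -> T
  V -> R
  C -> Y
Step 5: 'XVC' decrypts to 'TRY'.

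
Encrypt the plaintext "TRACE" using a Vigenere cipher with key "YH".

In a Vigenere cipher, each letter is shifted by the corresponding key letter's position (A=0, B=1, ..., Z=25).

Step 1: Repeat key to match plaintext length:
  Plaintext: TRACE
  Key:       YHYHY
Step 2: Encrypt each letter:
  T(19) + Y(24) = (19+24) mod 26 = 17 = R
  R(17) + H(7) = (17+7) mod 26 = 24 = Y
  A(0) + Y(24) = (0+24) mod 26 = 24 = Y
  C(2) + H(7) = (2+7) mod 26 = 9 = J
  E(4) + Y(24) = (4+24) mod 26 = 2 = C
Ciphertext: RYYJC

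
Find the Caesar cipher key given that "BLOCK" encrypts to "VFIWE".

Step 1: Compare first letters: B (position 1) -> V (position 21).
Step 2: Shift = (21 - 1) mod 26 = 20.
The shift value is 20.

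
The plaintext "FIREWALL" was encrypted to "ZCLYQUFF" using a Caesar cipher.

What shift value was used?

Step 1: Compare first letters: F (position 5) -> Z (position 25).
Step 2: Shift = (25 - 5) mod 26 = 20.
The shift value is 20.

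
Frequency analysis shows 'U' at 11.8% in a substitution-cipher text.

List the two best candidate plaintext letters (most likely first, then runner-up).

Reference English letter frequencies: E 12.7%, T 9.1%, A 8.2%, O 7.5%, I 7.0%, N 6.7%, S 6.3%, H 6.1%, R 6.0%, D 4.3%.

Step 1: Observed frequency of 'U' is 11.8%.
Step 2: Compute distances to each reference frequency and sort:
  E (12.7%): difference = 0.9% <-- BEST
  T (9.1%): difference = 2.7% <-- RUNNER-UP
  A (8.2%): difference = 3.6%
  O (7.5%): difference = 4.3%
  I (7.0%): difference = 4.8%
Step 3: Most likely is 'E' (12.7%, diff 0.9%); second most likely is 'T' (9.1%, diff 2.7%).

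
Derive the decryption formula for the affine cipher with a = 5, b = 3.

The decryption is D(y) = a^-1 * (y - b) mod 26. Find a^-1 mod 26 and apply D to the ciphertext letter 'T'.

Step 1: Find a^-1, the modular inverse of 5 mod 26.
Step 2: We need 5 * a^-1 = 1 (mod 26).
Step 3: 5 * 21 = 105 = 4 * 26 + 1, so a^-1 = 21.
Step 4: D(y) = 21(y - 3) mod 26.
Step 5: Apply to 'T' (y = 19): D(19) = 21 * (19 - 3) mod 26 = 21 * 16 mod 26 = 24 -> 'Y'.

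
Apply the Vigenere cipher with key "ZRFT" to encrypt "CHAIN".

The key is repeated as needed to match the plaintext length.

Step 1: Repeat key to match plaintext length:
  Plaintext: CHAIN
  Key:       ZRFTZ
Step 2: Encrypt each letter:
  C(2) + Z(25) = (2+25) mod 26 = 1 = B
  H(7) + R(17) = (7+17) mod 26 = 24 = Y
  A(0) + F(5) = (0+5) mod 26 = 5 = F
  I(8) + T(19) = (8+19) mod 26 = 1 = B
  N(13) + Z(25) = (13+25) mod 26 = 12 = M
Ciphertext: BYFBM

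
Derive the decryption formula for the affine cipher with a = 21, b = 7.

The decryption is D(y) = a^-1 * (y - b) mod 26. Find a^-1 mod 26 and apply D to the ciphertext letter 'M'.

Step 1: Find a^-1, the modular inverse of 21 mod 26.
Step 2: We need 21 * a^-1 = 1 (mod 26).
Step 3: 21 * 5 = 105 = 4 * 26 + 1, so a^-1 = 5.
Step 4: D(y) = 5(y - 7) mod 26.
Step 5: Apply to 'M' (y = 12): D(12) = 5 * (12 - 7) mod 26 = 5 * 5 mod 26 = 25 -> 'Z'.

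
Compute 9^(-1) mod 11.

Step 1: We need x such that 9 * x = 1 (mod 11).
Step 2: Using the extended Euclidean algorithm or trial:
  9 * 5 = 45 = 4 * 11 + 1.
Step 3: Since 45 mod 11 = 1, the inverse is x = 5.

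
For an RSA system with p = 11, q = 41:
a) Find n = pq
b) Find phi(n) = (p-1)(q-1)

Step 1: n = p * q = 11 * 41 = 451.
Step 2: phi(n) = (p-1)(q-1) = 10 * 40 = 400.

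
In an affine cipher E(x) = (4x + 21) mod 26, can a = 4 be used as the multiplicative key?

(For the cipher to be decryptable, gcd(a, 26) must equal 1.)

Step 1: Compute gcd(4, 26).
Step 2: gcd(4, 26) = 2.
Since gcd = 2 != 1, 4 shares a common factor with 26, so it cannot be used.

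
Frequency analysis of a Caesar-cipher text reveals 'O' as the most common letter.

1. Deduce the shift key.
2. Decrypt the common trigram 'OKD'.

Step 1: In English, 'E' is the most frequent letter (12.7%).
Step 2: The most frequent ciphertext letter is 'O' (position 14).
Step 3: Shift = (14 - 4) mod 26 = 10.
Step 4: Decrypt 'OKD' by shifting back 10:
  O -> E
  K -> A
  D -> T
Step 5: 'OKD' decrypts to 'EAT'.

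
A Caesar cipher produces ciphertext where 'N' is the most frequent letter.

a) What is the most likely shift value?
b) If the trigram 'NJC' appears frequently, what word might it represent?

Step 1: In English, 'E' is the most frequent letter (12.7%).
Step 2: The most frequent ciphertext letter is 'N' (position 13).
Step 3: Shift = (13 - 4) mod 26 = 9.
Step 4: Decrypt 'NJC' by shifting back 9:
  N -> E
  J -> A
  C -> T
Step 5: 'NJC' decrypts to 'EAT'.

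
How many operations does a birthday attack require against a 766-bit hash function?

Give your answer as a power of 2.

Step 1: The birthday paradox gives collision probability ~50% after sqrt(2^n) = 2^(n/2) hashes.
Step 2: For 766-bit output: 2^(766/2) = 2^383.
Step 3: Approximately 2^383 hash computations needed.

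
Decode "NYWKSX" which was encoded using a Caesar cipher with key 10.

Step 1: Reverse the shift by subtracting 10 from each letter position.
  N (position 13) -> position (13-10) mod 26 = 3 -> D
  Y (position 24) -> position (24-10) mod 26 = 14 -> O
  W (position 22) -> position (22-10) mod 26 = 12 -> M
  K (position 10) -> position (10-10) mod 26 = 0 -> A
  S (position 18) -> position (18-10) mod 26 = 8 -> I
  X (position 23) -> position (23-10) mod 26 = 13 -> N
Decrypted message: DOMAIN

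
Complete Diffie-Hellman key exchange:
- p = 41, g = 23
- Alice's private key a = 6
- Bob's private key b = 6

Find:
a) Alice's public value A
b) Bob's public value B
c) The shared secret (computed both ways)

Step 1: A = g^a mod p = 23^6 mod 41 = 18.
Step 2: B = g^b mod p = 23^6 mod 41 = 18.
Step 3: Alice computes s = B^a mod p = 18^6 mod 41 = 18.
Step 4: Bob computes s = A^b mod p = 18^6 mod 41 = 18.
Both sides agree: shared secret = 18.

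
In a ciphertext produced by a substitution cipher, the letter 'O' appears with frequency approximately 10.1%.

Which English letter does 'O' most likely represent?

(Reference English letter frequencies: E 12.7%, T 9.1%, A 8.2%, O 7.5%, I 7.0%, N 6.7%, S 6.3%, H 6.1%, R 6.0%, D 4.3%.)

Step 1: The observed frequency is 10.1%.
Step 2: Compare with English frequencies:
  E: 12.7% (difference: 2.6%)
  T: 9.1% (difference: 1.0%) <-- closest
  A: 8.2% (difference: 1.9%)
  O: 7.5% (difference: 2.6%)
  I: 7.0% (difference: 3.1%)
  N: 6.7% (difference: 3.4%)
  S: 6.3% (difference: 3.8%)
  H: 6.1% (difference: 4.0%)
  R: 6.0% (difference: 4.1%)
  D: 4.3% (difference: 5.8%)
Step 3: 'O' most likely represents 'T' (frequency 9.1%).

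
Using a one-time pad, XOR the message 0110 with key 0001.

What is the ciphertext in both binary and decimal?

Step 1: Write out the XOR operation bit by bit:
  Message: 0110
  Key:     0001
  XOR:     0111
Step 2: Convert to decimal: 0111 = 7.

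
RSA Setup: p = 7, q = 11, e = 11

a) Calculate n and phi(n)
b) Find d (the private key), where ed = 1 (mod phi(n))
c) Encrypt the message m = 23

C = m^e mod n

Step 1: n = 7 * 11 = 77.
Step 2: phi(n) = (7-1)(11-1) = 6 * 10 = 60.
Step 3: Find d = 11^(-1) mod 60 = 11.
  Verify: 11 * 11 = 121 = 1 (mod 60).
Step 4: C = 23^11 mod 77 = 67.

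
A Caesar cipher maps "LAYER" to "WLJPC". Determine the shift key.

Step 1: Compare first letters: L (position 11) -> W (position 22).
Step 2: Shift = (22 - 11) mod 26 = 11.
The shift value is 11.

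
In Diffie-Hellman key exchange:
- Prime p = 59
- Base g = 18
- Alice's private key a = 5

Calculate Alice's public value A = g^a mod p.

Step 1: A = g^a mod p = 18^5 mod 59.
  18^1 mod 59 = 18
  18^2 mod 59 = (18 * 18) mod 59 = 29
  18^3 mod 59 = (29 * 18) mod 59 = 50
  18^4 mod 59 = (50 * 18) mod 59 = 15
  18^5 mod 59 = (15 * 18) mod 59 = 34
Result: A = 34.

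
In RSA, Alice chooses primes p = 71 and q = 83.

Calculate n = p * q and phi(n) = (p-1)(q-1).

Step 1: n = p * q = 71 * 83 = 5893.
Step 2: phi(n) = (p-1)(q-1) = 70 * 82 = 5740.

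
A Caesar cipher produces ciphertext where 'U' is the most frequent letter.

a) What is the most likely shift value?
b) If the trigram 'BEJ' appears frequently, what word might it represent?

Step 1: In English, 'E' is the most frequent letter (12.7%).
Step 2: The most frequent ciphertext letter is 'U' (position 20).
Step 3: Shift = (20 - 4) mod 26 = 16.
Step 4: Decrypt 'BEJ' by shifting back 16:
  B -> L
  E -> O
  J -> T
Step 5: 'BEJ' decrypts to 'LOT'.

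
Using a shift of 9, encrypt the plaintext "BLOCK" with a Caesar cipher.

Step 1: For each letter, shift forward by 9 positions (mod 26).
  B (position 1) -> position (1+9) mod 26 = 10 -> K
  L (position 11) -> position (11+9) mod 26 = 20 -> U
  O (position 14) -> position (14+9) mod 26 = 23 -> X
  C (position 2) -> position (2+9) mod 26 = 11 -> L
  K (position 10) -> position (10+9) mod 26 = 19 -> T
Result: KUXLT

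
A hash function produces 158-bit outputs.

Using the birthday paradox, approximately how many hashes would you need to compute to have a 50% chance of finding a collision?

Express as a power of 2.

Step 1: The birthday paradox gives collision probability ~50% after sqrt(2^n) = 2^(n/2) hashes.
Step 2: For 158-bit output: 2^(158/2) = 2^79.
Step 3: Approximately 2^79 hash computations needed.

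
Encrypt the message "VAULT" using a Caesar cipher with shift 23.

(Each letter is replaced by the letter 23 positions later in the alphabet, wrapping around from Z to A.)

Step 1: For each letter, shift forward by 23 positions (mod 26).
  V (position 21) -> position (21+23) mod 26 = 18 -> S
  A (position 0) -> position (0+23) mod 26 = 23 -> X
  U (position 20) -> position (20+23) mod 26 = 17 -> R
  L (position 11) -> position (11+23) mod 26 = 8 -> I
  T (position 19) -> position (19+23) mod 26 = 16 -> Q
Result: SXRIQ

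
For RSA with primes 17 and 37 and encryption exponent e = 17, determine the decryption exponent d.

Step 1: n = 17 * 37 = 629.
Step 2: phi(n) = 16 * 36 = 576.
Step 3: Find d such that 17 * d = 1 (mod 576).
Step 4: d = 17^(-1) mod 576 = 305.
Verification: 17 * 305 = 5185 = 9 * 576 + 1.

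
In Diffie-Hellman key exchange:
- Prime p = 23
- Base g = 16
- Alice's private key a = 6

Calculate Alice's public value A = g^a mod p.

Step 1: A = g^a mod p = 16^6 mod 23.
  16^1 mod 23 = 16
  16^2 mod 23 = (16 * 16) mod 23 = 3
  16^3 mod 23 = (3 * 16) mod 23 = 2
  16^4 mod 23 = (2 * 16) mod 23 = 9
  16^5 mod 23 = (9 * 16) mod 23 = 6
  16^6 mod 23 = (6 * 16) mod 23 = 4
Result: A = 4.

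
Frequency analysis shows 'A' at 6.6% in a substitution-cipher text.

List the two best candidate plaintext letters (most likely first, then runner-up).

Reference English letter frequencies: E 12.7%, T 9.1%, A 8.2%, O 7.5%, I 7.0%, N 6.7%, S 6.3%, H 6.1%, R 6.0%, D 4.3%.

Step 1: Observed frequency of 'A' is 6.6%.
Step 2: Compute distances to each reference frequency and sort:
  N (6.7%): difference = 0.1% <-- BEST
  S (6.3%): difference = 0.3% <-- RUNNER-UP
  I (7.0%): difference = 0.4%
  H (6.1%): difference = 0.5%
  R (6.0%): difference = 0.6%
Step 3: Most likely is 'N' (6.7%, diff 0.1%); second most likely is 'S' (6.3%, diff 0.3%).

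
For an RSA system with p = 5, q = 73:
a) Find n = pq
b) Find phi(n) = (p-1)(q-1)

Step 1: n = p * q = 5 * 73 = 365.
Step 2: phi(n) = (p-1)(q-1) = 4 * 72 = 288.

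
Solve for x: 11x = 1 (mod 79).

Step 1: We need x such that 11 * x = 1 (mod 79).
Step 2: Using the extended Euclidean algorithm or trial:
  11 * 36 = 396 = 5 * 79 + 1.
Step 3: Since 396 mod 79 = 1, the inverse is x = 36.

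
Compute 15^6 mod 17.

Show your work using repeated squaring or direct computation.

Step 1: Compute 15^6 mod 17 step by step, reducing modulo 17 at each step.
  15^1 mod 17 = 15
  15^2 mod 17 = (15 * 15) mod 17 = 4
  15^3 mod 17 = (4 * 15) mod 17 = 9
  15^4 mod 17 = (9 * 15) mod 17 = 16
  15^5 mod 17 = (16 * 15) mod 17 = 2
  15^6 mod 17 = (2 * 15) mod 17 = 13
Step 2: Result = 13.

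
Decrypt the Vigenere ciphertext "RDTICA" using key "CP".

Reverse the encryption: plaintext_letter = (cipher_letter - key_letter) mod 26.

Step 1: Extend key: CPCPCP
Step 2: Decrypt each letter (c - k) mod 26:
  R(17) - C(2) = (17-2) mod 26 = 15 = P
  D(3) - P(15) = (3-15) mod 26 = 14 = O
  T(19) - C(2) = (19-2) mod 26 = 17 = R
  I(8) - P(15) = (8-15) mod 26 = 19 = T
  C(2) - C(2) = (2-2) mod 26 = 0 = A
  A(0) - P(15) = (0-15) mod 26 = 11 = L
Plaintext: PORTAL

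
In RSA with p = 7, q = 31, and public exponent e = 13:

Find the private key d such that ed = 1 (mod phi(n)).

Step 1: n = 7 * 31 = 217.
Step 2: phi(n) = 6 * 30 = 180.
Step 3: Find d such that 13 * d = 1 (mod 180).
Step 4: d = 13^(-1) mod 180 = 97.
Verification: 13 * 97 = 1261 = 7 * 180 + 1.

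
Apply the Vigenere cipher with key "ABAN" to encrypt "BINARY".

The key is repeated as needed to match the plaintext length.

Step 1: Repeat key to match plaintext length:
  Plaintext: BINARY
  Key:       ABANAB
Step 2: Encrypt each letter:
  B(1) + A(0) = (1+0) mod 26 = 1 = B
  I(8) + B(1) = (8+1) mod 26 = 9 = J
  N(13) + A(0) = (13+0) mod 26 = 13 = N
  A(0) + N(13) = (0+13) mod 26 = 13 = N
  R(17) + A(0) = (17+0) mod 26 = 17 = R
  Y(24) + B(1) = (24+1) mod 26 = 25 = Z
Ciphertext: BJNNRZ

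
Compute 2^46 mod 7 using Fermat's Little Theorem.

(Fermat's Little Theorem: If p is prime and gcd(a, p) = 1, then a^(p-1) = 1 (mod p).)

Step 1: Since 7 is prime, by Fermat's Little Theorem: 2^6 = 1 (mod 7).
Step 2: Reduce exponent: 46 mod 6 = 4.
Step 3: So 2^46 = 2^4 (mod 7).
Step 4: 2^4 mod 7 = 2.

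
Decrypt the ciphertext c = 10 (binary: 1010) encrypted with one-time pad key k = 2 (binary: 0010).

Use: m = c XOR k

Step 1: XOR ciphertext with key:
  Ciphertext: 1010
  Key:        0010
  XOR:        1000
Step 2: Plaintext = 1000 = 8 in decimal.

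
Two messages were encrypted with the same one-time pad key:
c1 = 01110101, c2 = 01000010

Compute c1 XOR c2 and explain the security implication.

Step 1: c1 XOR c2 = (m1 XOR k) XOR (m2 XOR k).
Step 2: By XOR associativity/commutativity: = m1 XOR m2 XOR k XOR k = m1 XOR m2.
Step 3: 01110101 XOR 01000010 = 00110111 = 55.
Step 4: The key cancels out! An attacker learns m1 XOR m2 = 55, revealing the relationship between plaintexts.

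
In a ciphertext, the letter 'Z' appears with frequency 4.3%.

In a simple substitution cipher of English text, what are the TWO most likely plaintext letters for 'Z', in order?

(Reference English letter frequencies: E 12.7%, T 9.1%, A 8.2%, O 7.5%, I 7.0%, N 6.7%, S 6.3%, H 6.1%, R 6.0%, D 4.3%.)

Step 1: Observed frequency of 'Z' is 4.3%.
Step 2: Compute distances to each reference frequency and sort:
  D (4.3%): difference = 0.0% <-- BEST
  R (6.0%): difference = 1.7% <-- RUNNER-UP
  H (6.1%): difference = 1.8%
  S (6.3%): difference = 2.0%
  N (6.7%): difference = 2.4%
Step 3: Most likely is 'D' (4.3%, diff 0.0%); second most likely is 'R' (6.0%, diff 1.7%).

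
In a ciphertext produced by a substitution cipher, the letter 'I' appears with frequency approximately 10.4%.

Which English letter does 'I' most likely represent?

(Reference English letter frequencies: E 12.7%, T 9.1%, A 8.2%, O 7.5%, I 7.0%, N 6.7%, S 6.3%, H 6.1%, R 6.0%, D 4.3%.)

Step 1: The observed frequency is 10.4%.
Step 2: Compare with English frequencies:
  E: 12.7% (difference: 2.3%)
  T: 9.1% (difference: 1.3%) <-- closest
  A: 8.2% (difference: 2.2%)
  O: 7.5% (difference: 2.9%)
  I: 7.0% (difference: 3.4%)
  N: 6.7% (difference: 3.7%)
  S: 6.3% (difference: 4.1%)
  H: 6.1% (difference: 4.3%)
  R: 6.0% (difference: 4.4%)
  D: 4.3% (difference: 6.1%)
Step 3: 'I' most likely represents 'T' (frequency 9.1%).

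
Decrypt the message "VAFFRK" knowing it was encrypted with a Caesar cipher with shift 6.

Step 1: Reverse the shift by subtracting 6 from each letter position.
  V (position 21) -> position (21-6) mod 26 = 15 -> P
  A (position 0) -> position (0-6) mod 26 = 20 -> U
  F (position 5) -> position (5-6) mod 26 = 25 -> Z
  F (position 5) -> position (5-6) mod 26 = 25 -> Z
  R (position 17) -> position (17-6) mod 26 = 11 -> L
  K (position 10) -> position (10-6) mod 26 = 4 -> E
Decrypted message: PUZZLE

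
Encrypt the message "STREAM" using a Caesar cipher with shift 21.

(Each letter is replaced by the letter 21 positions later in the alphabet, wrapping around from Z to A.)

Step 1: For each letter, shift forward by 21 positions (mod 26).
  S (position 18) -> position (18+21) mod 26 = 13 -> N
  T (position 19) -> position (19+21) mod 26 = 14 -> O
  R (position 17) -> position (17+21) mod 26 = 12 -> M
  E (position 4) -> position (4+21) mod 26 = 25 -> Z
  A (position 0) -> position (0+21) mod 26 = 21 -> V
  M (position 12) -> position (12+21) mod 26 = 7 -> H
Result: NOMZVH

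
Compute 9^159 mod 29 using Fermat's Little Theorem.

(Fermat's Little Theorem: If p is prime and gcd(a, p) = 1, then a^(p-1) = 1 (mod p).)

Step 1: Since 29 is prime, by Fermat's Little Theorem: 9^28 = 1 (mod 29).
Step 2: Reduce exponent: 159 mod 28 = 19.
Step 3: So 9^159 = 9^19 (mod 29).
Step 4: 9^19 mod 29 = 5.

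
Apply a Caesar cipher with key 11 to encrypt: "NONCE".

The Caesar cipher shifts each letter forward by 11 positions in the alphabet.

Step 1: For each letter, shift forward by 11 positions (mod 26).
  N (position 13) -> position (13+11) mod 26 = 24 -> Y
  O (position 14) -> position (14+11) mod 26 = 25 -> Z
  N (position 13) -> position (13+11) mod 26 = 24 -> Y
  C (position 2) -> position (2+11) mod 26 = 13 -> N
  E (position 4) -> position (4+11) mod 26 = 15 -> P
Result: YZYNP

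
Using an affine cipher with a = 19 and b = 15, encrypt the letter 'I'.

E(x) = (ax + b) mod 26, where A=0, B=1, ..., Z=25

Step 1: Convert 'I' to number: x = 8.
Step 2: E(8) = (19 * 8 + 15) mod 26 = 167 mod 26 = 11.
Step 3: Convert 11 back to letter: L.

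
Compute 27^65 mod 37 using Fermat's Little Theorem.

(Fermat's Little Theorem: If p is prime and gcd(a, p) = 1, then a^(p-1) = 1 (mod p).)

Step 1: Since 37 is prime, by Fermat's Little Theorem: 27^36 = 1 (mod 37).
Step 2: Reduce exponent: 65 mod 36 = 29.
Step 3: So 27^65 = 27^29 (mod 37).
Step 4: 27^29 mod 37 = 11.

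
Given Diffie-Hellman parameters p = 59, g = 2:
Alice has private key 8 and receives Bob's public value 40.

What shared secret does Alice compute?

Step 1: s = B^a mod p = 40^8 mod 59.
  40^1 mod 59 = 40
  40^2 mod 59 = (40 * 40) mod 59 = 7
  40^3 mod 59 = (7 * 40) mod 59 = 44
  40^4 mod 59 = (44 * 40) mod 59 = 49
  40^5 mod 59 = (49 * 40) mod 59 = 13
  40^6 mod 59 = (13 * 40) mod 59 = 48
  40^7 mod 59 = (48 * 40) mod 59 = 32
  40^8 mod 59 = (32 * 40) mod 59 = 41
Result: shared secret = 41.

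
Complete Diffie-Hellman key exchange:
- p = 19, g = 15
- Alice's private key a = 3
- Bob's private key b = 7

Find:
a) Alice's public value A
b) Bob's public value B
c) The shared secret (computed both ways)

Step 1: A = g^a mod p = 15^3 mod 19 = 12.
Step 2: B = g^b mod p = 15^7 mod 19 = 13.
Step 3: Alice computes s = B^a mod p = 13^3 mod 19 = 12.
Step 4: Bob computes s = A^b mod p = 12^7 mod 19 = 12.
Both sides agree: shared secret = 12.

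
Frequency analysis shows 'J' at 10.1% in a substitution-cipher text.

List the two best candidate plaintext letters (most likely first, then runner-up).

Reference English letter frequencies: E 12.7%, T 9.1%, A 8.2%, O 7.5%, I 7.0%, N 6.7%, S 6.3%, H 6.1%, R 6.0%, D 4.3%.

Step 1: Observed frequency of 'J' is 10.1%.
Step 2: Compute distances to each reference frequency and sort:
  T (9.1%): difference = 1.0% <-- BEST
  A (8.2%): difference = 1.9% <-- RUNNER-UP
  E (12.7%): difference = 2.6%
  O (7.5%): difference = 2.6%
  I (7.0%): difference = 3.1%
Step 3: Most likely is 'T' (9.1%, diff 1.0%); second most likely is 'A' (8.2%, diff 1.9%).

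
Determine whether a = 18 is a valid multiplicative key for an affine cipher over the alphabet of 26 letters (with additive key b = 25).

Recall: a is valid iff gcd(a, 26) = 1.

Step 1: Compute gcd(18, 26).
Step 2: gcd(18, 26) = 2.
Since gcd = 2 != 1, 18 shares a common factor with 26, so it cannot be used.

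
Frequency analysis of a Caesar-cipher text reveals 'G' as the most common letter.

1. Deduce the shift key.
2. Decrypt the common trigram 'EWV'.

Step 1: In English, 'E' is the most frequent letter (12.7%).
Step 2: The most frequent ciphertext letter is 'G' (position 6).
Step 3: Shift = (6 - 4) mod 26 = 2.
Step 4: Decrypt 'EWV' by shifting back 2:
  E -> C
  W -> U
  V -> T
Step 5: 'EWV' decrypts to 'CUT'.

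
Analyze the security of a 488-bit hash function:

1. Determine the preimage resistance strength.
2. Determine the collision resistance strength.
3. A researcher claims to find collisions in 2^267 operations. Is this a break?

Step 1: Preimage resistance requires brute-force of 2^488 operations.
Step 2: Collision resistance (birthday bound) = 2^(488/2) = 2^244.
Step 3: The claimed attack costs 2^267 operations.
Step 4: Since 2^267 >= 2^244, the claimed attack is no faster than the generic birthday attack, so this does not break collision resistance.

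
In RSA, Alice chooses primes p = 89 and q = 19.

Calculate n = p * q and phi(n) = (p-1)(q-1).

Step 1: n = p * q = 89 * 19 = 1691.
Step 2: phi(n) = (p-1)(q-1) = 88 * 18 = 1584.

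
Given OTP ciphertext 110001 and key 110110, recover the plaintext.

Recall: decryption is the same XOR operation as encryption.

Step 1: XOR ciphertext with key:
  Ciphertext: 110001
  Key:        110110
  XOR:        000111
Step 2: Plaintext = 000111 = 7 in decimal.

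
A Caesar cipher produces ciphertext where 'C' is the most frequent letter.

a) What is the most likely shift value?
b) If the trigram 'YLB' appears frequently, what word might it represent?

Step 1: In English, 'E' is the most frequent letter (12.7%).
Step 2: The most frequent ciphertext letter is 'C' (position 2).
Step 3: Shift = (2 - 4) mod 26 = 24.
Step 4: Decrypt 'YLB' by shifting back 24:
  Y -> A
  L -> N
  B -> D
Step 5: 'YLB' decrypts to 'AND'.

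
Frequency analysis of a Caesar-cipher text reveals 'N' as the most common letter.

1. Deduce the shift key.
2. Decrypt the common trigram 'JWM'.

Step 1: In English, 'E' is the most frequent letter (12.7%).
Step 2: The most frequent ciphertext letter is 'N' (position 13).
Step 3: Shift = (13 - 4) mod 26 = 9.
Step 4: Decrypt 'JWM' by shifting back 9:
  J -> A
  W -> N
  M -> D
Step 5: 'JWM' decrypts to 'AND'.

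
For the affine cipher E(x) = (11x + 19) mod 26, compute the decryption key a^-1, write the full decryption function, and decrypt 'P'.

Step 1: Find a^-1, the modular inverse of 11 mod 26.
Step 2: We need 11 * a^-1 = 1 (mod 26).
Step 3: 11 * 19 = 209 = 8 * 26 + 1, so a^-1 = 19.
Step 4: D(y) = 19(y - 19) mod 26.
Step 5: Apply to 'P' (y = 15): D(15) = 19 * (15 - 19) mod 26 = 19 * -4 mod 26 = 2 -> 'C'.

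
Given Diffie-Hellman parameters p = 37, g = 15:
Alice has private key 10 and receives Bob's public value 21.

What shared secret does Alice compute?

Step 1: s = B^a mod p = 21^10 mod 37.
  21^1 mod 37 = 21
  21^2 mod 37 = (21 * 21) mod 37 = 34
  21^3 mod 37 = (34 * 21) mod 37 = 11
  21^4 mod 37 = (11 * 21) mod 37 = 9
  21^5 mod 37 = (9 * 21) mod 37 = 4
  21^6 mod 37 = (4 * 21) mod 37 = 10
  21^7 mod 37 = (10 * 21) mod 37 = 25
  21^8 mod 37 = (25 * 21) mod 37 = 7
  21^9 mod 37 = (7 * 21) mod 37 = 36
  21^10 mod 37 = (36 * 21) mod 37 = 16
Result: shared secret = 16.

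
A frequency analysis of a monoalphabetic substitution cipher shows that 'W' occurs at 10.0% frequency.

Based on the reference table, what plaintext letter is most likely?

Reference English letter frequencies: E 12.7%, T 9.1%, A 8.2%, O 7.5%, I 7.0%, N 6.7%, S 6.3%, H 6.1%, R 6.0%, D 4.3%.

Step 1: The observed frequency is 10.0%.
Step 2: Compare with English frequencies:
  E: 12.7% (difference: 2.7%)
  T: 9.1% (difference: 0.9%) <-- closest
  A: 8.2% (difference: 1.8%)
  O: 7.5% (difference: 2.5%)
  I: 7.0% (difference: 3.0%)
  N: 6.7% (difference: 3.3%)
  S: 6.3% (difference: 3.7%)
  H: 6.1% (difference: 3.9%)
  R: 6.0% (difference: 4.0%)
  D: 4.3% (difference: 5.7%)
Step 3: 'W' most likely represents 'T' (frequency 9.1%).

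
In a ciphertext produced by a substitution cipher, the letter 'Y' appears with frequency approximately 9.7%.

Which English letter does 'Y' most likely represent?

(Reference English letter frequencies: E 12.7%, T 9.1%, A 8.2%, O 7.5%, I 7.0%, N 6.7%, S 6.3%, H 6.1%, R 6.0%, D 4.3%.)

Step 1: The observed frequency is 9.7%.
Step 2: Compare with English frequencies:
  E: 12.7% (difference: 3.0%)
  T: 9.1% (difference: 0.6%) <-- closest
  A: 8.2% (difference: 1.5%)
  O: 7.5% (difference: 2.2%)
  I: 7.0% (difference: 2.7%)
  N: 6.7% (difference: 3.0%)
  S: 6.3% (difference: 3.4%)
  H: 6.1% (difference: 3.6%)
  R: 6.0% (difference: 3.7%)
  D: 4.3% (difference: 5.4%)
Step 3: 'Y' most likely represents 'T' (frequency 9.1%).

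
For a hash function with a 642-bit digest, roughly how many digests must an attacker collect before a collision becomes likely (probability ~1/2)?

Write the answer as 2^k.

Step 1: The birthday paradox gives collision probability ~50% after sqrt(2^n) = 2^(n/2) hashes.
Step 2: For 642-bit output: 2^(642/2) = 2^321.
Step 3: Approximately 2^321 hash computations needed.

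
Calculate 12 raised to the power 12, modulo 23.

Step 1: Compute 12^12 mod 23 step by step, reducing modulo 23 at each step.
  12^1 mod 23 = 12
  12^2 mod 23 = (12 * 12) mod 23 = 6
  12^3 mod 23 = (6 * 12) mod 23 = 3
  12^4 mod 23 = (3 * 12) mod 23 = 13
  12^5 mod 23 = (13 * 12) mod 23 = 18
  12^6 mod 23 = (18 * 12) mod 23 = 9
  12^7 mod 23 = (9 * 12) mod 23 = 16
  12^8 mod 23 = (16 * 12) mod 23 = 8
  12^9 mod 23 = (8 * 12) mod 23 = 4
  12^10 mod 23 = (4 * 12) mod 23 = 2
  12^11 mod 23 = (2 * 12) mod 23 = 1
  12^12 mod 23 = (1 * 12) mod 23 = 12
Step 2: Result = 12.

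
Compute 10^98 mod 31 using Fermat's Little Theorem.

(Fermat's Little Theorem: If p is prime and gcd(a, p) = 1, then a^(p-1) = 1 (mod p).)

Step 1: Since 31 is prime, by Fermat's Little Theorem: 10^30 = 1 (mod 31).
Step 2: Reduce exponent: 98 mod 30 = 8.
Step 3: So 10^98 = 10^8 (mod 31).
Step 4: 10^8 mod 31 = 14.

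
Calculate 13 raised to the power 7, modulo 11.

Step 1: Compute 13^7 mod 11 step by step, reducing modulo 11 at each step.
  13^1 mod 11 = 2
  13^2 mod 11 = (2 * 13) mod 11 = 4
  13^3 mod 11 = (4 * 13) mod 11 = 8
  13^4 mod 11 = (8 * 13) mod 11 = 5
  13^5 mod 11 = (5 * 13) mod 11 = 10
  13^6 mod 11 = (10 * 13) mod 11 = 9
  13^7 mod 11 = (9 * 13) mod 11 = 7
Step 2: Result = 7.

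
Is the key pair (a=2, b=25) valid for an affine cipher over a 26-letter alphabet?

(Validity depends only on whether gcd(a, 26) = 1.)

Step 1: Compute gcd(2, 26).
Step 2: gcd(2, 26) = 2.
Since gcd = 2 != 1, 2 shares a common factor with 26, so it cannot be used.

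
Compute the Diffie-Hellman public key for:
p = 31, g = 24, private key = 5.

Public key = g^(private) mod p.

Step 1: A = g^a mod p = 24^5 mod 31.
  24^1 mod 31 = 24
  24^2 mod 31 = (24 * 24) mod 31 = 18
  24^3 mod 31 = (18 * 24) mod 31 = 29
  24^4 mod 31 = (29 * 24) mod 31 = 14
  24^5 mod 31 = (14 * 24) mod 31 = 26
Result: A = 26.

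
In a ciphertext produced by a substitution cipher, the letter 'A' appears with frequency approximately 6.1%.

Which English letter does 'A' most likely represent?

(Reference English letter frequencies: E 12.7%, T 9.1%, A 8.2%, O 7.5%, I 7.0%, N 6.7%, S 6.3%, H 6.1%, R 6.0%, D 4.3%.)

Step 1: The observed frequency is 6.1%.
Step 2: Compare with English frequencies:
  E: 12.7% (difference: 6.6%)
  T: 9.1% (difference: 3.0%)
  A: 8.2% (difference: 2.1%)
  O: 7.5% (difference: 1.4%)
  I: 7.0% (difference: 0.9%)
  N: 6.7% (difference: 0.6%)
  S: 6.3% (difference: 0.2%)
  H: 6.1% (difference: 0.0%) <-- closest
  R: 6.0% (difference: 0.1%)
  D: 4.3% (difference: 1.8%)
Step 3: 'A' most likely represents 'H' (frequency 6.1%).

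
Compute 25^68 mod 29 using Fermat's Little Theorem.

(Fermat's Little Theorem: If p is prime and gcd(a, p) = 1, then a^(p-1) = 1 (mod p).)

Step 1: Since 29 is prime, by Fermat's Little Theorem: 25^28 = 1 (mod 29).
Step 2: Reduce exponent: 68 mod 28 = 12.
Step 3: So 25^68 = 25^12 (mod 29).
Step 4: 25^12 mod 29 = 20.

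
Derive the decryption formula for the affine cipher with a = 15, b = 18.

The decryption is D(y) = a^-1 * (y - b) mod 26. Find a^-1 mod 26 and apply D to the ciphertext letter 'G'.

Step 1: Find a^-1, the modular inverse of 15 mod 26.
Step 2: We need 15 * a^-1 = 1 (mod 26).
Step 3: 15 * 7 = 105 = 4 * 26 + 1, so a^-1 = 7.
Step 4: D(y) = 7(y - 18) mod 26.
Step 5: Apply to 'G' (y = 6): D(6) = 7 * (6 - 18) mod 26 = 7 * -12 mod 26 = 20 -> 'U'.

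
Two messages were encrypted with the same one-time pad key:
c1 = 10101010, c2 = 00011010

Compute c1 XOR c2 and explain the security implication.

Step 1: c1 XOR c2 = (m1 XOR k) XOR (m2 XOR k).
Step 2: By XOR associativity/commutativity: = m1 XOR m2 XOR k XOR k = m1 XOR m2.
Step 3: 10101010 XOR 00011010 = 10110000 = 176.
Step 4: The key cancels out! An attacker learns m1 XOR m2 = 176, revealing the relationship between plaintexts.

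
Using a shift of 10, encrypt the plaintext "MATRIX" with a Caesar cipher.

Step 1: For each letter, shift forward by 10 positions (mod 26).
  M (position 12) -> position (12+10) mod 26 = 22 -> W
  A (position 0) -> position (0+10) mod 26 = 10 -> K
  T (position 19) -> position (19+10) mod 26 = 3 -> D
  R (position 17) -> position (17+10) mod 26 = 1 -> B
  I (position 8) -> position (8+10) mod 26 = 18 -> S
  X (position 23) -> position (23+10) mod 26 = 7 -> H
Result: WKDBSH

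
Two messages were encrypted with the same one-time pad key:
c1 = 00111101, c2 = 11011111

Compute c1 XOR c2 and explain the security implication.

Step 1: c1 XOR c2 = (m1 XOR k) XOR (m2 XOR k).
Step 2: By XOR associativity/commutativity: = m1 XOR m2 XOR k XOR k = m1 XOR m2.
Step 3: 00111101 XOR 11011111 = 11100010 = 226.
Step 4: The key cancels out! An attacker learns m1 XOR m2 = 226, revealing the relationship between plaintexts.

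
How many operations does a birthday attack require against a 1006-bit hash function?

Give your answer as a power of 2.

Step 1: The birthday paradox gives collision probability ~50% after sqrt(2^n) = 2^(n/2) hashes.
Step 2: For 1006-bit output: 2^(1006/2) = 2^503.
Step 3: Approximately 2^503 hash computations needed.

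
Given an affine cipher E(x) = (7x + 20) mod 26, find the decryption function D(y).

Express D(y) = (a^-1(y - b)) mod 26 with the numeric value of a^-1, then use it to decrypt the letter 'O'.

Step 1: Find a^-1, the modular inverse of 7 mod 26.
Step 2: We need 7 * a^-1 = 1 (mod 26).
Step 3: 7 * 15 = 105 = 4 * 26 + 1, so a^-1 = 15.
Step 4: D(y) = 15(y - 20) mod 26.
Step 5: Apply to 'O' (y = 14): D(14) = 15 * (14 - 20) mod 26 = 15 * -6 mod 26 = 14 -> 'O'.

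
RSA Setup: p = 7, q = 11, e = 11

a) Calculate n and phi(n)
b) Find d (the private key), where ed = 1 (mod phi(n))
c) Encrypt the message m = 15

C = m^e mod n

Step 1: n = 7 * 11 = 77.
Step 2: phi(n) = (7-1)(11-1) = 6 * 10 = 60.
Step 3: Find d = 11^(-1) mod 60 = 11.
  Verify: 11 * 11 = 121 = 1 (mod 60).
Step 4: C = 15^11 mod 77 = 15.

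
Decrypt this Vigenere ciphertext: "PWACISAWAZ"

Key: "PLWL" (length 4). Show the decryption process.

Step 1: Key 'PLWL' has length 4. Extended key: PLWLPLWLPL
Step 2: Decrypt each position:
  P(15) - P(15) = 0 = A
  W(22) - L(11) = 11 = L
  A(0) - W(22) = 4 = E
  C(2) - L(11) = 17 = R
  I(8) - P(15) = 19 = T
  S(18) - L(11) = 7 = H
  A(0) - W(22) = 4 = E
  W(22) - L(11) = 11 = L
  A(0) - P(15) = 11 = L
  Z(25) - L(11) = 14 = O
Plaintext: ALERTHELLO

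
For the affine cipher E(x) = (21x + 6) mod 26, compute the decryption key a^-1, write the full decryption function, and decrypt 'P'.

Step 1: Find a^-1, the modular inverse of 21 mod 26.
Step 2: We need 21 * a^-1 = 1 (mod 26).
Step 3: 21 * 5 = 105 = 4 * 26 + 1, so a^-1 = 5.
Step 4: D(y) = 5(y - 6) mod 26.
Step 5: Apply to 'P' (y = 15): D(15) = 5 * (15 - 6) mod 26 = 5 * 9 mod 26 = 19 -> 'T'.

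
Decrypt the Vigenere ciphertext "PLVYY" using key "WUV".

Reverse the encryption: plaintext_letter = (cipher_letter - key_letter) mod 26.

Step 1: Extend key: WUVWU
Step 2: Decrypt each letter (c - k) mod 26:
  P(15) - W(22) = (15-22) mod 26 = 19 = T
  L(11) - U(20) = (11-20) mod 26 = 17 = R
  V(21) - V(21) = (21-21) mod 26 = 0 = A
  Y(24) - W(22) = (24-22) mod 26 = 2 = C
  Y(24) - U(20) = (24-20) mod 26 = 4 = E
Plaintext: TRACE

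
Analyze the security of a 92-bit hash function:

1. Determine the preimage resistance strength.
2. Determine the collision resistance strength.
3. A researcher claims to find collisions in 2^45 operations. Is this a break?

Step 1: Preimage resistance requires brute-force of 2^92 operations.
Step 2: Collision resistance (birthday bound) = 2^(92/2) = 2^46.
Step 3: The claimed attack costs 2^45 operations.
Step 4: Since 2^45 < 2^46, the claimed attack beats the generic birthday bound, so collision resistance is broken.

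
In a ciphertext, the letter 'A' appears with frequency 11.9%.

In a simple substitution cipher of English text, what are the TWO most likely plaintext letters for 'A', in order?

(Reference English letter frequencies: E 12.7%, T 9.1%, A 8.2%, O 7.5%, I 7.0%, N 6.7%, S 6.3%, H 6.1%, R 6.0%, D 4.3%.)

Step 1: Observed frequency of 'A' is 11.9%.
Step 2: Compute distances to each reference frequency and sort:
  E (12.7%): difference = 0.8% <-- BEST
  T (9.1%): difference = 2.8% <-- RUNNER-UP
  A (8.2%): difference = 3.7%
  O (7.5%): difference = 4.4%
  I (7.0%): difference = 4.9%
Step 3: Most likely is 'E' (12.7%, diff 0.8%); second most likely is 'T' (9.1%, diff 2.8%).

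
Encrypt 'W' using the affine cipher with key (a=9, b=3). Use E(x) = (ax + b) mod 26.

Step 1: Convert 'W' to number: x = 22.
Step 2: E(22) = (9 * 22 + 3) mod 26 = 201 mod 26 = 19.
Step 3: Convert 19 back to letter: T.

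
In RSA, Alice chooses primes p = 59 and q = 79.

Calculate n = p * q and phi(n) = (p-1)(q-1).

Step 1: n = p * q = 59 * 79 = 4661.
Step 2: phi(n) = (p-1)(q-1) = 58 * 78 = 4524.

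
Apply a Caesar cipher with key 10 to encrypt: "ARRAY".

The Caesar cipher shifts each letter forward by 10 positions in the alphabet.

Step 1: For each letter, shift forward by 10 positions (mod 26).
  A (position 0) -> position (0+10) mod 26 = 10 -> K
  R (position 17) -> position (17+10) mod 26 = 1 -> B
  R (position 17) -> position (17+10) mod 26 = 1 -> B
  A (position 0) -> position (0+10) mod 26 = 10 -> K
  Y (position 24) -> position (24+10) mod 26 = 8 -> I
Result: KBBKI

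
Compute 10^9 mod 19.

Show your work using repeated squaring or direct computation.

Step 1: Compute 10^9 mod 19 step by step, reducing modulo 19 at each step.
  10^1 mod 19 = 10
  10^2 mod 19 = (10 * 10) mod 19 = 5
  10^3 mod 19 = (5 * 10) mod 19 = 12
  10^4 mod 19 = (12 * 10) mod 19 = 6
  10^5 mod 19 = (6 * 10) mod 19 = 3
  10^6 mod 19 = (3 * 10) mod 19 = 11
  10^7 mod 19 = (11 * 10) mod 19 = 15
  10^8 mod 19 = (15 * 10) mod 19 = 17
  10^9 mod 19 = (17 * 10) mod 19 = 18
Step 2: Result = 18.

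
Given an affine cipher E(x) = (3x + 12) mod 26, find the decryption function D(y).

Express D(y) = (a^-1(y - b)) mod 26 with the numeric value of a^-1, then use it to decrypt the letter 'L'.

Step 1: Find a^-1, the modular inverse of 3 mod 26.
Step 2: We need 3 * a^-1 = 1 (mod 26).
Step 3: 3 * 9 = 27 = 1 * 26 + 1, so a^-1 = 9.
Step 4: D(y) = 9(y - 12) mod 26.
Step 5: Apply to 'L' (y = 11): D(11) = 9 * (11 - 12) mod 26 = 9 * -1 mod 26 = 17 -> 'R'.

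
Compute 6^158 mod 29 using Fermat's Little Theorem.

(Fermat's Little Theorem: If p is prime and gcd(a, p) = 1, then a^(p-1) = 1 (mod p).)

Step 1: Since 29 is prime, by Fermat's Little Theorem: 6^28 = 1 (mod 29).
Step 2: Reduce exponent: 158 mod 28 = 18.
Step 3: So 6^158 = 6^18 (mod 29).
Step 4: 6^18 mod 29 = 20.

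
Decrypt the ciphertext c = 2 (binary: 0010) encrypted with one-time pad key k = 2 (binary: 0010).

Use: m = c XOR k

Step 1: XOR ciphertext with key:
  Ciphertext: 0010
  Key:        0010
  XOR:        0000
Step 2: Plaintext = 0000 = 0 in decimal.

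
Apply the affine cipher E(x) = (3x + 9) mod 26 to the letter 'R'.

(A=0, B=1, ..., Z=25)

Step 1: Convert 'R' to number: x = 17.
Step 2: E(17) = (3 * 17 + 9) mod 26 = 60 mod 26 = 8.
Step 3: Convert 8 back to letter: I.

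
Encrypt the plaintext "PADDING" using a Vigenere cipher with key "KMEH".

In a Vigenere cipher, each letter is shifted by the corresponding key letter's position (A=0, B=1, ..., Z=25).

Step 1: Repeat key to match plaintext length:
  Plaintext: PADDING
  Key:       KMEHKME
Step 2: Encrypt each letter:
  P(15) + K(10) = (15+10) mod 26 = 25 = Z
  A(0) + M(12) = (0+12) mod 26 = 12 = M
  D(3) + E(4) = (3+4) mod 26 = 7 = H
  D(3) + H(7) = (3+7) mod 26 = 10 = K
  I(8) + K(10) = (8+10) mod 26 = 18 = S
  N(13) + M(12) = (13+12) mod 26 = 25 = Z
  G(6) + E(4) = (6+4) mod 26 = 10 = K
Ciphertext: ZMHKSZK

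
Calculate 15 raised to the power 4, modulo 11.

Step 1: Compute 15^4 mod 11 step by step, reducing modulo 11 at each step.
  15^1 mod 11 = 4
  15^2 mod 11 = (4 * 15) mod 11 = 5
  15^3 mod 11 = (5 * 15) mod 11 = 9
  15^4 mod 11 = (9 * 15) mod 11 = 3
Step 2: Result = 3.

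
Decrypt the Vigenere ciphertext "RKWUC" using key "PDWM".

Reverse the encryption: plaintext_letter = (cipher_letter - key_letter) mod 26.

Step 1: Extend key: PDWMP
Step 2: Decrypt each letter (c - k) mod 26:
  R(17) - P(15) = (17-15) mod 26 = 2 = C
  K(10) - D(3) = (10-3) mod 26 = 7 = H
  W(22) - W(22) = (22-22) mod 26 = 0 = A
  U(20) - M(12) = (20-12) mod 26 = 8 = I
  C(2) - P(15) = (2-15) mod 26 = 13 = N
Plaintext: CHAIN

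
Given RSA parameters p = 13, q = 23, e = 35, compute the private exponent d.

Step 1: n = 13 * 23 = 299.
Step 2: phi(n) = 12 * 22 = 264.
Step 3: Find d such that 35 * d = 1 (mod 264).
Step 4: d = 35^(-1) mod 264 = 83.
Verification: 35 * 83 = 2905 = 11 * 264 + 1.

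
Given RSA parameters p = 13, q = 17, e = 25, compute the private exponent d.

Step 1: n = 13 * 17 = 221.
Step 2: phi(n) = 12 * 16 = 192.
Step 3: Find d such that 25 * d = 1 (mod 192).
Step 4: d = 25^(-1) mod 192 = 169.
Verification: 25 * 169 = 4225 = 22 * 192 + 1.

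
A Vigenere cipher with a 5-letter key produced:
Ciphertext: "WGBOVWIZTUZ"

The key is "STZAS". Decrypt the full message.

Step 1: Key 'STZAS' has length 5. Extended key: STZASSTZASS
Step 2: Decrypt each position:
  W(22) - S(18) = 4 = E
  G(6) - T(19) = 13 = N
  B(1) - Z(25) = 2 = C
  O(14) - A(0) = 14 = O
  V(21) - S(18) = 3 = D
  W(22) - S(18) = 4 = E
  I(8) - T(19) = 15 = P
  Z(25) - Z(25) = 0 = A
  T(19) - A(0) = 19 = T
  U(20) - S(18) = 2 = C
  Z(25) - S(18) = 7 = H
Plaintext: ENCODEPATCH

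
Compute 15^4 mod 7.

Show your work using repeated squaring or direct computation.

Step 1: Compute 15^4 mod 7 step by step, reducing modulo 7 at each step.
  15^1 mod 7 = 1
  15^2 mod 7 = (1 * 15) mod 7 = 1
  15^3 mod 7 = (1 * 15) mod 7 = 1
  15^4 mod 7 = (1 * 15) mod 7 = 1
Step 2: Result = 1.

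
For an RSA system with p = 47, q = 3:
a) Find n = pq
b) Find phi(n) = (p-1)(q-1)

Step 1: n = p * q = 47 * 3 = 141.
Step 2: phi(n) = (p-1)(q-1) = 46 * 2 = 92.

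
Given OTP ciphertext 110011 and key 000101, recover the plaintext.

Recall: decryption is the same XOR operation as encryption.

Step 1: XOR ciphertext with key:
  Ciphertext: 110011
  Key:        000101
  XOR:        110110
Step 2: Plaintext = 110110 = 54 in decimal.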